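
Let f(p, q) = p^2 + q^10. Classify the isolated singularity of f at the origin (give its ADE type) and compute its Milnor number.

The Hessian of f at 0 has rank 1. Corank 1: A-series; mu = 9 gives A_9.

Type A9, Milnor number mu = 9.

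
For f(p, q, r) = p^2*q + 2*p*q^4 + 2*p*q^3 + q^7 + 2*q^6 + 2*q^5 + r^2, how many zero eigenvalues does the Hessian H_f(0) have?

2

The Hessian at 0 is [[0, 0, 0], [0, 0, 0], [0, 0, 2]] of rank 1; hence corank 2.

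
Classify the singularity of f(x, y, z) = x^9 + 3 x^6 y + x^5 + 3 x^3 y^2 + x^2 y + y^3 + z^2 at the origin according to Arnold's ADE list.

The Hessian of f at 0 has rank 1. Corank 2; j^3 = y*(x^2 + y^2) splits into three distinct lines over C (the quadratic factor has nonzero discriminant), so D_4.

D_4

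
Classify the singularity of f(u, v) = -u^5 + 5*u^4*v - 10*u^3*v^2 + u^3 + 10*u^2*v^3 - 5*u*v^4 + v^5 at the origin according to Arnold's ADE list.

The Hessian of f at 0 is [[0, 0], [0, 0]] with rank 0, so corank 2. A Groebner basis of the Jacobian ideal J(f) in C{u,v} is {v^5, u*v^3 - v^4/4, u^2}; counting standard monomials gives mu = 8. Corank 2; j^3 = u^3 is a perfect cube, so E-series; the 5-jet and mu = 8 give E_8.

E8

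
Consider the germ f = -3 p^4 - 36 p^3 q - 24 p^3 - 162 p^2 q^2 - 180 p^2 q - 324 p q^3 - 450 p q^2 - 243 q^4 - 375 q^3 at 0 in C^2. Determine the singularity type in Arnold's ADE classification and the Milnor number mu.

Type E6, Milnor number mu = 6.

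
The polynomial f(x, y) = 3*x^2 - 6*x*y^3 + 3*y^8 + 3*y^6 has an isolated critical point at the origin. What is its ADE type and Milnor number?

Type A_{7}, Milnor number mu = 7.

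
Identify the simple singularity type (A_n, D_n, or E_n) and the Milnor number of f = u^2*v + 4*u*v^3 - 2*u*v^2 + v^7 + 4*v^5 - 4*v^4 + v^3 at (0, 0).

Type D_8, Milnor number mu = 8.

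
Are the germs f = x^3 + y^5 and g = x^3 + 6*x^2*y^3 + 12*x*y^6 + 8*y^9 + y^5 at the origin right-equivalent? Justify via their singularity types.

The Hessian of f at 0 has rank 0. Corank 2; j^3 = x^3 is a perfect cube, so E-series; the 5-jet and mu = 8 give E_8. The Hessian of g at 0 has rank 0. Corank 2; j^3 = x^3 is a perfect cube, so E-series; the 5-jet and mu = 8 give E_8. Both have type E_8, hence right-equivalent.

Yes.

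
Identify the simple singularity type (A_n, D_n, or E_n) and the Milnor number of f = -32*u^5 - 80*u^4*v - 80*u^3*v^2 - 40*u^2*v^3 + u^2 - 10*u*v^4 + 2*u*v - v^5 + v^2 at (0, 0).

The Hessian of f at 0 is [[2, 2], [2, 2]] with rank 1, so corank 1. A Groebner basis of the Jacobian ideal J(f) in C{u,v} is {v^4, u + v}; counting standard monomials gives mu = 4. Corank 1: A-series; mu = 4 gives A_4.

Type A4, Milnor number mu = 4.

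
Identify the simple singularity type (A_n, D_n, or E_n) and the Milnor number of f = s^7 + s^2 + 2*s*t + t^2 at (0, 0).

The Hessian of f at 0 is [[2, 2], [2, 2]] with rank 1, so corank 1. A Groebner basis of the Jacobian ideal J(f) in C{s,t} is {t^6, s + t}; counting standard monomials gives mu = 6. Corank 1: A-series; mu = 6 gives A_6.

Type A6, Milnor number mu = 6.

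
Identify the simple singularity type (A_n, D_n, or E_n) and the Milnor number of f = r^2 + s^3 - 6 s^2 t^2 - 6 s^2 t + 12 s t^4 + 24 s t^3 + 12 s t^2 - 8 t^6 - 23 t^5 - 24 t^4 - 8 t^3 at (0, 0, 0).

Type E_8, Milnor number mu = 8.

The Hessian of f at 0 is [[0, 0, 0], [0, 0, 0], [0, 0, 2]] with rank 1, so corank 2. A Groebner basis of the Jacobian ideal J(f) in C{s,t,r} is {t^4, s^3 - 6*s^2*t + 3*s^2 - 12*s*t + 16*t^3 + 12*t^2, -s^2/4 + s*t^2 + s*t - 2*t^3 - t^2, r}; counting standard monomials gives mu = 8. Corank 2; j^3 = (s - 2*t)^3 is a perfect cube, so E-series; the 5-jet and mu = 8 give E_8.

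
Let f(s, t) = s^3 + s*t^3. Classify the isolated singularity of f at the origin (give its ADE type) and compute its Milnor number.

Type E7, Milnor number mu = 7.

The Hessian of f at 0 has rank 0. Corank 2; j^3 = s^3 is a perfect cube, so E-series; the 4-jet and mu = 7 give E_7.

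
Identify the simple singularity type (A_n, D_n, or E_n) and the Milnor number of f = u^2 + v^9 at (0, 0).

Type A_8, Milnor number mu = 8.

The Hessian of f at 0 is [[2, 0], [0, 0]] with rank 1, so corank 1. A Groebner basis of the Jacobian ideal J(f) in C{u,v} is {v^8, u}; counting standard monomials gives mu = 8. Corank 1: A-series; mu = 8 gives A_8.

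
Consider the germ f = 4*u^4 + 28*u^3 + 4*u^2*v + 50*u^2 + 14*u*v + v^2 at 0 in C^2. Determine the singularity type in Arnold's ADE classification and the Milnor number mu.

Type A_1, Milnor number mu = 1.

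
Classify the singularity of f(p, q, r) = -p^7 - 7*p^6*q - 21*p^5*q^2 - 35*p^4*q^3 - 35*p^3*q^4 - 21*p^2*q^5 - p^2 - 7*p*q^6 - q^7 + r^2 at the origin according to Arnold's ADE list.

A_{6}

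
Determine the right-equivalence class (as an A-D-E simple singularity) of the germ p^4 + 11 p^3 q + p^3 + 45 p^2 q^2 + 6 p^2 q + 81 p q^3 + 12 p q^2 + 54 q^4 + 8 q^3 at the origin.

The Hessian of f at 0 is [[0, 0], [0, 0]] with rank 0, so corank 2. A Groebner basis of the Jacobian ideal J(f) in C{p,q} is {3*p^2 + 12*p*q + q^4 + q^3 + 12*q^2, p^3 + 30*p^2 + 120*p*q + 18*q^3 + 120*q^2, p^2*q - 9*p^2 - 36*p*q - 7*q^3 - 36*q^2, 2*p^2 + p*q^2 + 8*p*q + 8*q^3/3 + 8*q^2}; counting standard monomials gives mu = 7. Corank 2; j^3 = (p + 2*q)^3 is a perfect cube, so E-series; the 4-jet and mu = 7 give E_7.

E_{7}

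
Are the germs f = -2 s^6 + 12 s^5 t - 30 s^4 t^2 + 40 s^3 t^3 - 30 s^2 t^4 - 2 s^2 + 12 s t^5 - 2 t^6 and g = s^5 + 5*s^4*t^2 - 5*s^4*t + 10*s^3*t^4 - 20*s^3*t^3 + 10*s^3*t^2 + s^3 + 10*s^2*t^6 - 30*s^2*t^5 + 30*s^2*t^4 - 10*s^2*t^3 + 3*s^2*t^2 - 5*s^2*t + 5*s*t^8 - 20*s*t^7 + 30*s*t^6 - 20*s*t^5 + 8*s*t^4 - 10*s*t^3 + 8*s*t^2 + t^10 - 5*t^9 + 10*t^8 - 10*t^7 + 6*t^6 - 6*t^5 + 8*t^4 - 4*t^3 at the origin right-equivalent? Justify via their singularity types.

No.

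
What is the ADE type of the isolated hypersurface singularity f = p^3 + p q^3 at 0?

E7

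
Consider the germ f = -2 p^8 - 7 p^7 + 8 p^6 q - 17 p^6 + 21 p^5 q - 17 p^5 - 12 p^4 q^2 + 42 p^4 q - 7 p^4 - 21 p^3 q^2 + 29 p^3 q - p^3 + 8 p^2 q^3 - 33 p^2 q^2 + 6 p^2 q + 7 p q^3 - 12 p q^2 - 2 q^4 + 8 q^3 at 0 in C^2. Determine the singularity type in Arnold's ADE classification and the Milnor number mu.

The Hessian of f at 0 has rank 0. Corank 2; j^3 = -(p - 2*q)^3 is a perfect cube, so E-series; the 4-jet and mu = 7 give E_7.

Type E7, Milnor number mu = 7.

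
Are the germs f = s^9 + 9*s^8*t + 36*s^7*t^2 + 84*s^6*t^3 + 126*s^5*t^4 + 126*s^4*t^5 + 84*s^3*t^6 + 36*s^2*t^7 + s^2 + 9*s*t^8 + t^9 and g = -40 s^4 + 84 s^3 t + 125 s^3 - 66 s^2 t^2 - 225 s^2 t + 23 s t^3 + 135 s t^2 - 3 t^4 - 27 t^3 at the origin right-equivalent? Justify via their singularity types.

No.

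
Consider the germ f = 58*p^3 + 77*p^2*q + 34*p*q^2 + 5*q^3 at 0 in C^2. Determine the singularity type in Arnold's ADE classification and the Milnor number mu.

Type D4, Milnor number mu = 4.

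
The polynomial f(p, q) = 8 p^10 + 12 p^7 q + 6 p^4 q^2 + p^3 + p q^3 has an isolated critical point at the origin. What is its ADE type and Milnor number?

Type E_7, Milnor number mu = 7.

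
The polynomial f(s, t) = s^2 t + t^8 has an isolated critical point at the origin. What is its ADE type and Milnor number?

Type D_9, Milnor number mu = 9.

The Hessian of f at 0 has rank 0. Corank 2; j^3 = s^2*t has shape L^2 M (L != M), so D-series; mu = 9 gives D_9.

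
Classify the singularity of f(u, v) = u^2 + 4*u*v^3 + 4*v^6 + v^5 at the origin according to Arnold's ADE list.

A4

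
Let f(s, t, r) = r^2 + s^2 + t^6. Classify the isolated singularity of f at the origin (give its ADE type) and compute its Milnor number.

Type A_{5}, Milnor number mu = 5.

The Hessian of f at 0 is [[2, 0, 0], [0, 0, 0], [0, 0, 2]] with rank 2, so corank 1. A Groebner basis of the Jacobian ideal J(f) in C{s,t,r} is {t^5, s, r}; counting standard monomials gives mu = 5. Corank 1: A-series; mu = 5 gives A_5.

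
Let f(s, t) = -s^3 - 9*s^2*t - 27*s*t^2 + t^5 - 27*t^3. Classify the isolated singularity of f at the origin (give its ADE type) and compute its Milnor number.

The Hessian of f at 0 has rank 0. Corank 2; j^3 = -(s + 3*t)^3 is a perfect cube, so E-series; the 5-jet and mu = 8 give E_8.

Type E8, Milnor number mu = 8.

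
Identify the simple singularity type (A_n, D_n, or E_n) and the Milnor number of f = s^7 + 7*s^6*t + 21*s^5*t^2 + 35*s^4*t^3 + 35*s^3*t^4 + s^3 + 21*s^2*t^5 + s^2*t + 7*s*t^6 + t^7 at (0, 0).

Type D_8, Milnor number mu = 8.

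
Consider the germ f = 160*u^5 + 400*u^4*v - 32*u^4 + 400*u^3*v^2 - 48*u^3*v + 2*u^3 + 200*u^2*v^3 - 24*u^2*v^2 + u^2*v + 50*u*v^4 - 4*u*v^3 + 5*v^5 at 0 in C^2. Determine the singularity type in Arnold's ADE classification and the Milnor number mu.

Type D_6, Milnor number mu = 6.

The Hessian of f at 0 has rank 0. Corank 2; j^3 = u^2*(2*u + v) has shape L^2 M (L != M), so D-series; mu = 6 gives D_6.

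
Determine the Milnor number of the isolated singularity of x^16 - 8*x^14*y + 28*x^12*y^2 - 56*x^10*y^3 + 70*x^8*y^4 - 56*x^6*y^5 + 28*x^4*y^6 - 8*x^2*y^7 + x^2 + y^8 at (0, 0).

7

The Hessian of f at 0 is [[2, 0], [0, 0]] with rank 1, so corank 1. A Groebner basis of the Jacobian ideal J(f) in C{x,y} is {y^7, x}; counting standard monomials gives mu = 7. Corank 1: A-series; mu = 7 gives A_7.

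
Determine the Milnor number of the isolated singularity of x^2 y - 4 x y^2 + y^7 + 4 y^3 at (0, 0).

The Hessian of f at 0 has rank 0. Corank 2; j^3 = y*(x - 2*y)^2 has shape L^2 M (L != M), so D-series; mu = 8 gives D_8.

8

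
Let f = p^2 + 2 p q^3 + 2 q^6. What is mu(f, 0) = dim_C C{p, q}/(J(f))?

5

The Hessian of f at 0 is [[2, 0], [0, 0]] with rank 1, so corank 1. A Groebner basis of the Jacobian ideal J(f) in C{p,q} is {p*q^2, p + q^3, p^2}; counting standard monomials gives mu = 5. Corank 1: A-series; mu = 5 gives A_5.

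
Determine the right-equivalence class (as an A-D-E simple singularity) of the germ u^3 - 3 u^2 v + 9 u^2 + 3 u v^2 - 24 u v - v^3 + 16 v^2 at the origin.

A_{2}

The Hessian of f at 0 is [[18, -24], [-24, 32]] with rank 1, so corank 1. A Groebner basis of the Jacobian ideal J(f) in C{u,v} is {v^2, u - 4*v/3}; counting standard monomials gives mu = 2. Corank 1: A-series; mu = 2 gives A_2.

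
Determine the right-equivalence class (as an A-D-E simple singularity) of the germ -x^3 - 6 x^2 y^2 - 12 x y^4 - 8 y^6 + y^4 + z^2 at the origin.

E_{6}

The Hessian of f at 0 is [[0, 0, 0], [0, 0, 0], [0, 0, 2]] with rank 1, so corank 2. A Groebner basis of the Jacobian ideal J(f) in C{x,y,z} is {x^3, x^2*y, x^2/4 + x*y^2, y^3, z}; counting standard monomials gives mu = 6. Corank 2; j^3 = -x^3 is a perfect cube, so E-series; the 4-jet and mu = 6 give E_6.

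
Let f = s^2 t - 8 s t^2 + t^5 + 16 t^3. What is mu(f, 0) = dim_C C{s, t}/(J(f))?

The Hessian of f at 0 has rank 0. Corank 2; j^3 = t*(s - 4*t)^2 has shape L^2 M (L != M), so D-series; mu = 6 gives D_6.

6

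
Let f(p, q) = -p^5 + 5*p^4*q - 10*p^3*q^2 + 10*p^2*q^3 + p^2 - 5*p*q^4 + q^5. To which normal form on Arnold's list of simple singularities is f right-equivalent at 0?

A_{4}

The Hessian of f at 0 has rank 1. Corank 1: A-series; mu = 4 gives A_4.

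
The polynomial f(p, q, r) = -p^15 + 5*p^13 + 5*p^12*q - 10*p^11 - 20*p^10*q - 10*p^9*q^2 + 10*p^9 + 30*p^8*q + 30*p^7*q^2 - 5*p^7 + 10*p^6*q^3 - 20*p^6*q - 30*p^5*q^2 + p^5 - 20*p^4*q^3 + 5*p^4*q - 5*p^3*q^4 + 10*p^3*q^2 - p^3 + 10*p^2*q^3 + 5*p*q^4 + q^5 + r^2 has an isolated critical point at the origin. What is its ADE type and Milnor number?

Type E_{8}, Milnor number mu = 8.

The Hessian of f at 0 has rank 1. Corank 2; j^3 = -p^3 is a perfect cube, so E-series; the 5-jet and mu = 8 give E_8.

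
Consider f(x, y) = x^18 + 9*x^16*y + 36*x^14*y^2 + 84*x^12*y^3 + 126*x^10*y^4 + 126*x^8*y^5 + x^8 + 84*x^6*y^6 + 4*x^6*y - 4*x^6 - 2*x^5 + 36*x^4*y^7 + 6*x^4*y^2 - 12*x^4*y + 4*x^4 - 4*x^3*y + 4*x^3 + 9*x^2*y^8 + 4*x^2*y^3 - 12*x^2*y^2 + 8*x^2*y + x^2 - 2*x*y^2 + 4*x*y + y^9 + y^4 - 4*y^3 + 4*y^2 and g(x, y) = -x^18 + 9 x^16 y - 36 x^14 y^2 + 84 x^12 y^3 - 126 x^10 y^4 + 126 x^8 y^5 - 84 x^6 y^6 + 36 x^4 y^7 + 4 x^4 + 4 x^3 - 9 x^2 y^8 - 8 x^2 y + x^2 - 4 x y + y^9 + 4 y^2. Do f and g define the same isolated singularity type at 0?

Yes.

The Hessian of f at 0 is [[2, 4], [4, 8]] with rank 1, so corank 1. A Groebner basis of the Jacobian ideal J(f) in C{x,y} is {-189916*x^2/12367 + x*y^3 - 462095*x*y^2/111303 + 155615*x*y/37101 - 2104021*x/222606 - 293947*y^3/111303 + 813185*y^2/222606 - 2104021*y/111303, 395807*x^2/12367 + 794530*x*y^2/111303 - 314476*x*y/37101 + 2191072*x/111303 + y^4 + 413156*y^3/111303 - 798404*y^2/111303 + 4382144*y/111303, x^3 + 21715*x^2/12367 - 904*x*y^2/111303 + 78743*x*y/74202 + 156523*x/222606 - 421*y^3/222606 + 4639*y^2/222606 + 156523*y/111303, x^2*y + 16313*x^2/37101 - 10870*x*y^2/333909 + 53116*x*y/111303 + 181267*x/667818 - 2408*y^3/333909 + 731725*y^2/667818 + 181267*y/333909}; counting standard monomials gives mu = 8. Corank 1: A-series; mu = 8 gives A_8. The Hessian of g at 0 is [[2, -4], [-4, 8]] with rank 1, so corank 1. A Groebner basis of the Jacobian ideal J(g) in C{x,y} is {-21*x*y^2/32 - 9*x*y/64 - 7*x/1024 + y^5 - 5*y^4/8 + 5*y^3/8 + 29*y^2/128 + 7*y/512, x*y^3 + 5*x*y^2/8 + 3*x*y/32 + x/256 - y^4/2 - 3*y^3/4 - 5*y^2/32 - y/128, x^2 + x/2 - y}; counting standard monomials gives mu = 8. Corank 1: A-series; mu = 8 gives A_8. Both have type A_8, hence right-equivalent.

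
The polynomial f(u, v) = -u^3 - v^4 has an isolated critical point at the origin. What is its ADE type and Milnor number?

Type E6, Milnor number mu = 6.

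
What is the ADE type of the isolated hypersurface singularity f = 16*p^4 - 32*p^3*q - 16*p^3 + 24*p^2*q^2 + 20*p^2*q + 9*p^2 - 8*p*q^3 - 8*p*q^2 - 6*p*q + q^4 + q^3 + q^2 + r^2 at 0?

A_2

The Hessian of f at 0 is [[18, -6, 0], [-6, 2, 0], [0, 0, 2]] with rank 2, so corank 1. A Groebner basis of the Jacobian ideal J(f) in C{p,q,r} is {q^2, p - q/3, r}; counting standard monomials gives mu = 2. Corank 1: A-series; mu = 2 gives A_2.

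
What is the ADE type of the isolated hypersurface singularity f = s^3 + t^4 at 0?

E_6

The Hessian of f at 0 has rank 0. Corank 2; j^3 = s^3 is a perfect cube, so E-series; the 4-jet and mu = 6 give E_6.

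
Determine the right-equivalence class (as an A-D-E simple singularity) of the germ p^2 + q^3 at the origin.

A2

The Hessian of f at 0 is [[2, 0], [0, 0]] with rank 1, so corank 1. A Groebner basis of the Jacobian ideal J(f) in C{p,q} is {q^2, p}; counting standard monomials gives mu = 2. Corank 1: A-series; mu = 2 gives A_2.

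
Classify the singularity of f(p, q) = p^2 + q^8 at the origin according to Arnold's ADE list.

A_7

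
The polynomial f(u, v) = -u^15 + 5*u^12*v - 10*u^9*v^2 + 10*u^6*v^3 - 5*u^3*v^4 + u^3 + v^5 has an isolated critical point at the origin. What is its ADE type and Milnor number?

Type E8, Milnor number mu = 8.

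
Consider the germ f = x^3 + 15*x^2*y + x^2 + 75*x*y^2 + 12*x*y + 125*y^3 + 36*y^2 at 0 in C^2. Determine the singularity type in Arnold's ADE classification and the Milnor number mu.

The Hessian of f at 0 is [[2, 12], [12, 72]] with rank 1, so corank 1. A Groebner basis of the Jacobian ideal J(f) in C{x,y} is {y^2, x + 6*y}; counting standard monomials gives mu = 2. Corank 1: A-series; mu = 2 gives A_2.

Type A_2, Milnor number mu = 2.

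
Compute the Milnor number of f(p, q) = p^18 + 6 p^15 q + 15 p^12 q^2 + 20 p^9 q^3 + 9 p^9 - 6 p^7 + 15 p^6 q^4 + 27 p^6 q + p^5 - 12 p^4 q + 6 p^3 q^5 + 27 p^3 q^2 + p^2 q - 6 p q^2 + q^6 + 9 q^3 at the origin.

The Hessian of f at 0 has rank 0. Corank 2; j^3 = q*(p - 3*q)^2 has shape L^2 M (L != M), so D-series; mu = 7 gives D_7.

7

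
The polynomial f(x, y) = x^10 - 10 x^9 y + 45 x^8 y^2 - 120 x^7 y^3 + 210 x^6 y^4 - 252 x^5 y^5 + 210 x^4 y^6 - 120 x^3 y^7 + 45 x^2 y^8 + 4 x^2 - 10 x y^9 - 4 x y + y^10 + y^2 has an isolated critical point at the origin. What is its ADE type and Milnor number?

Type A_{9}, Milnor number mu = 9.

The Hessian of f at 0 has rank 1. Corank 1: A-series; mu = 9 gives A_9.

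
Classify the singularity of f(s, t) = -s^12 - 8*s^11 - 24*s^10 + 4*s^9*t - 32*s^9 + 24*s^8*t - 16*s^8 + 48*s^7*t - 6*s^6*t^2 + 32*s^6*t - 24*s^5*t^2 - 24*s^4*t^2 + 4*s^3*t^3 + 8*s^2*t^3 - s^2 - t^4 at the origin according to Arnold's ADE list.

The Hessian of f at 0 has rank 1. Corank 1: A-series; mu = 3 gives A_3.

A_{3}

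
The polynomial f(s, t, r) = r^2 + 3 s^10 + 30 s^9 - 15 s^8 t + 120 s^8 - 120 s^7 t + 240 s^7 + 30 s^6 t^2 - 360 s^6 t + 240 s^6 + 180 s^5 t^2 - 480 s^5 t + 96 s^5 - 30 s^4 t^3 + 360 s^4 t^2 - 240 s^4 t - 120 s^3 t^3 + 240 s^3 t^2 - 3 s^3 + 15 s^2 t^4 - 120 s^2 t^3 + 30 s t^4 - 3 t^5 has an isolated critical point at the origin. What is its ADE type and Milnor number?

The Hessian of f at 0 is [[0, 0, 0], [0, 0, 0], [0, 0, 2]] with rank 1, so corank 2. A Groebner basis of the Jacobian ideal J(f) in C{s,t,r} is {t^5, s*t^3 - t^4/8, s^2, r}; counting standard monomials gives mu = 8. Corank 2; j^3 = -3*s^3 is a perfect cube, so E-series; the 5-jet and mu = 8 give E_8.

Type E_{8}, Milnor number mu = 8.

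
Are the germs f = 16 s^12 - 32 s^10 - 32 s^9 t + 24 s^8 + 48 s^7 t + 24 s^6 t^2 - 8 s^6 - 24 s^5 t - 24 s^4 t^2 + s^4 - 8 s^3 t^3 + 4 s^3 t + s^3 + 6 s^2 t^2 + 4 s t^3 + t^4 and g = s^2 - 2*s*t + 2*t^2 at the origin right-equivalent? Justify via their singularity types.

The Hessian of f at 0 is [[0, 0], [0, 0]] with rank 0, so corank 2. A Groebner basis of the Jacobian ideal J(f) in C{s,t} is {t^4, s*t^2 + t^3/3, s^2}; counting standard monomials gives mu = 6. Corank 2; j^3 = s^3 is a perfect cube, so E-series; the 4-jet and mu = 6 give E_6. The Hessian of g at 0 is [[2, -2], [-2, 4]] with rank 2, so corank 0. A Groebner basis of the Jacobian ideal J(g) in C{s,t} is {s, t}; counting standard monomials gives mu = 1. Corank 0: nondegenerate Morse point, so A_1. f is E_6 but g is A_1, hence not right-equivalent.

No.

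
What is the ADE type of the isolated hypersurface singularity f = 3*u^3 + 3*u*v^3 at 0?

The Hessian of f at 0 is [[0, 0], [0, 0]] with rank 0, so corank 2. A Groebner basis of the Jacobian ideal J(f) in C{u,v} is {u^3, u*v^2, 3*u^2 + v^3}; counting standard monomials gives mu = 7. Corank 2; j^3 = 3*u^3 is a perfect cube, so E-series; the 4-jet and mu = 7 give E_7.

E_{7}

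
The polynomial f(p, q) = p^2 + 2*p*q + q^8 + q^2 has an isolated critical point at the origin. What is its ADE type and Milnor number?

Type A_{7}, Milnor number mu = 7.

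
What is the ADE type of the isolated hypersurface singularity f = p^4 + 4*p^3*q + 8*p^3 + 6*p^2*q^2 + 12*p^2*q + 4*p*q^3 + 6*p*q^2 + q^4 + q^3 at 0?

E6

The Hessian of f at 0 is [[0, 0], [0, 0]] with rank 0, so corank 2. A Groebner basis of the Jacobian ideal J(f) in C{p,q} is {q^4, p*q^2 + 2*q^3/3, p^2 + p*q + q^2/4}; counting standard monomials gives mu = 6. Corank 2; j^3 = (2*p + q)^3 is a perfect cube, so E-series; the 4-jet and mu = 6 give E_6.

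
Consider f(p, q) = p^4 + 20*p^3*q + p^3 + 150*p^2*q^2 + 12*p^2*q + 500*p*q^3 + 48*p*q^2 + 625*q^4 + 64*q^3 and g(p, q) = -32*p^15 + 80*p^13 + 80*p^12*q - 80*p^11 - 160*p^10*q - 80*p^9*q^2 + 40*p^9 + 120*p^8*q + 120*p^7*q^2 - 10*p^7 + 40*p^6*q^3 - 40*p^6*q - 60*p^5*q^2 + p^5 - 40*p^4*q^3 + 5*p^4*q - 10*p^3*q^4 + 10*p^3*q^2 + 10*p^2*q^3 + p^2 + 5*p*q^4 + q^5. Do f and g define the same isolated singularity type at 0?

The Hessian of f at 0 has rank 0. Corank 2; j^3 = (p + 4*q)^3 is a perfect cube, so E-series; the 4-jet and mu = 6 give E_6. The Hessian of g at 0 has rank 1. Corank 1: A-series; mu = 4 gives A_4. f is E_6 but g is A_4, hence not right-equivalent.

No.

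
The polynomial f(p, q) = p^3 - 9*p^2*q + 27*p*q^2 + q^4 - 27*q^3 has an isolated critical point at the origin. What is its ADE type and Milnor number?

Type E6, Milnor number mu = 6.

The Hessian of f at 0 has rank 0. Corank 2; j^3 = (p - 3*q)^3 is a perfect cube, so E-series; the 4-jet and mu = 6 give E_6.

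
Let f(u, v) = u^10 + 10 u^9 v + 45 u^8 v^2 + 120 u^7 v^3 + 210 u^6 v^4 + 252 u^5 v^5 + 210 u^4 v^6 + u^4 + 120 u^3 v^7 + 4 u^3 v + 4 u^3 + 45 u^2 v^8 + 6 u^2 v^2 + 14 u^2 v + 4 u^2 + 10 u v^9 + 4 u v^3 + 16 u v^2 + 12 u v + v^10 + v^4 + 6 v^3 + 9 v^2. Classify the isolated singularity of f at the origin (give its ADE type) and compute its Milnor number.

Type A_{9}, Milnor number mu = 9.

The Hessian of f at 0 has rank 1. Corank 1: A-series; mu = 9 gives A_9.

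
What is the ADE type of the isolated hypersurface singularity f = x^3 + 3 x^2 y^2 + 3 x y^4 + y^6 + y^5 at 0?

E_8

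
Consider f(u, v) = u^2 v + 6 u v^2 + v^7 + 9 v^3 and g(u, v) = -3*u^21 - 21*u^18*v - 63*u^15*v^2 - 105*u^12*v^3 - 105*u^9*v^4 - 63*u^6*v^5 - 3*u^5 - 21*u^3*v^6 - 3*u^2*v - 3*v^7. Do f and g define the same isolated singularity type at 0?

Yes.

The Hessian of f at 0 is [[0, 0], [0, 0]] with rank 0, so corank 2. A Groebner basis of the Jacobian ideal J(f) in C{u,v} is {u^2/7 + v^6 - 9*v^2/7, u^3 + 27*v^3, u*v + 3*v^2}; counting standard monomials gives mu = 8. Corank 2; j^3 = v*(u + 3*v)^2 has shape L^2 M (L != M), so D-series; mu = 8 gives D_8. The Hessian of g at 0 is [[0, 0], [0, 0]] with rank 0, so corank 2. A Groebner basis of the Jacobian ideal J(g) in C{u,v} is {u^2/7 + v^6, u^3, u*v}; counting standard monomials gives mu = 8. Corank 2; j^3 = -3*u^2*v has shape L^2 M (L != M), so D-series; mu = 8 gives D_8. Both have type D_8, hence right-equivalent.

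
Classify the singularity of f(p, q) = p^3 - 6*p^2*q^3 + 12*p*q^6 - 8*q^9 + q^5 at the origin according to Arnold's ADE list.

E8

The Hessian of f at 0 has rank 0. Corank 2; j^3 = p^3 is a perfect cube, so E-series; the 5-jet and mu = 8 give E_8.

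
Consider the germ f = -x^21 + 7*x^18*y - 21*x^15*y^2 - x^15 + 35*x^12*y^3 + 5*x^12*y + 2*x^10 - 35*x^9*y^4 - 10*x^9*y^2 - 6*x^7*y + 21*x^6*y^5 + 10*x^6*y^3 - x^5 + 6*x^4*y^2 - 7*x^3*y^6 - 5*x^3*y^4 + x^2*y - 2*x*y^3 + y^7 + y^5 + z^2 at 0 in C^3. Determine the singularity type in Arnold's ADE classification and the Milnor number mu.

Type D8, Milnor number mu = 8.

The Hessian of f at 0 has rank 1. Corank 2; j^3 = x^2*y has shape L^2 M (L != M), so D-series; mu = 8 gives D_8.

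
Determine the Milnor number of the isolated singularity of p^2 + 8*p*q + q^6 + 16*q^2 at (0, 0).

5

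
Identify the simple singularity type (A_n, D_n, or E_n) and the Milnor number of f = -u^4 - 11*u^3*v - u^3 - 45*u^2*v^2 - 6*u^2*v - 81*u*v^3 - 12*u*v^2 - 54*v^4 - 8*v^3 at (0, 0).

Type E_7, Milnor number mu = 7.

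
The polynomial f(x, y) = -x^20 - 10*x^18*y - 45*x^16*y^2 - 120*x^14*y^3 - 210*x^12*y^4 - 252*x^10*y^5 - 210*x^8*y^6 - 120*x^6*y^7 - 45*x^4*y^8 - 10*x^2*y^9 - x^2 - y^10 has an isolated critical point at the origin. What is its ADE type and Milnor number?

Type A_{9}, Milnor number mu = 9.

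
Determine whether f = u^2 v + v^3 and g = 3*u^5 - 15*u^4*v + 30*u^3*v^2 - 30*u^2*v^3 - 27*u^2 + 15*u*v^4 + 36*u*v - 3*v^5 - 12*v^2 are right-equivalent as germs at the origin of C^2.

The Hessian of f at 0 has rank 0. Corank 2; j^3 = v*(u^2 + v^2) splits into three distinct lines over C (the quadratic factor has nonzero discriminant), so D_4. The Hessian of g at 0 has rank 1. Corank 1: A-series; mu = 4 gives A_4. f is D_4 but g is A_4, hence not right-equivalent.

No.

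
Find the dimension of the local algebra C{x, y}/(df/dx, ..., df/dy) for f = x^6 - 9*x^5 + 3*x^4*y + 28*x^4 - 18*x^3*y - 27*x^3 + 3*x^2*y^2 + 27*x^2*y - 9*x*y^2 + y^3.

6

The Hessian of f at 0 is [[0, 0], [0, 0]] with rank 0, so corank 2. A Groebner basis of the Jacobian ideal J(f) in C{x,y} is {x^3, x^2*y + 9*x^2/2 - 3*x*y + y^2/2, 27*x^2 + x*y^2 - 18*x*y + 3*y^2, 243*x^2/2 - 81*x*y + y^3 + 27*y^2/2}; counting standard monomials gives mu = 6. Corank 2; j^3 = -(3*x - y)^3 is a perfect cube, so E-series; the 4-jet and mu = 6 give E_6.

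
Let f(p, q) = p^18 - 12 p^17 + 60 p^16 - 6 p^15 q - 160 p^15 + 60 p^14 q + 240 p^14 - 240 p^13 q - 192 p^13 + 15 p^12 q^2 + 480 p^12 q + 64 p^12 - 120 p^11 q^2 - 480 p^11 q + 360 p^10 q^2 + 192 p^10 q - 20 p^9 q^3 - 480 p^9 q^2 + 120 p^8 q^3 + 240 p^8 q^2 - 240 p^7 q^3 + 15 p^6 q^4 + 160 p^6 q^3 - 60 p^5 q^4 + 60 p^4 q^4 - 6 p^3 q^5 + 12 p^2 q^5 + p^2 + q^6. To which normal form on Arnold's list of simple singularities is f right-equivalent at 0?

A5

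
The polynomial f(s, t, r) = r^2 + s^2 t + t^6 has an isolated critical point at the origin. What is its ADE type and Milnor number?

The Hessian of f at 0 has rank 1. Corank 2; j^3 = s^2*t has shape L^2 M (L != M), so D-series; mu = 7 gives D_7.

Type D7, Milnor number mu = 7.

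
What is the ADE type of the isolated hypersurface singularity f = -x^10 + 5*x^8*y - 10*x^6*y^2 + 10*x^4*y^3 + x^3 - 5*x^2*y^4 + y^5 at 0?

The Hessian of f at 0 has rank 0. Corank 2; j^3 = x^3 is a perfect cube, so E-series; the 5-jet and mu = 8 give E_8.

E8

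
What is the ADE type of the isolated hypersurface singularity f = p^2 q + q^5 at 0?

D_6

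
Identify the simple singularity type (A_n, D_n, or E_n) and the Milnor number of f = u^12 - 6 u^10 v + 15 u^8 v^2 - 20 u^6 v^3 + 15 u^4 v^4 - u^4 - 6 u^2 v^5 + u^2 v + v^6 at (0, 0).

Type D_{7}, Milnor number mu = 7.

The Hessian of f at 0 has rank 0. Corank 2; j^3 = u^2*v has shape L^2 M (L != M), so D-series; mu = 7 gives D_7.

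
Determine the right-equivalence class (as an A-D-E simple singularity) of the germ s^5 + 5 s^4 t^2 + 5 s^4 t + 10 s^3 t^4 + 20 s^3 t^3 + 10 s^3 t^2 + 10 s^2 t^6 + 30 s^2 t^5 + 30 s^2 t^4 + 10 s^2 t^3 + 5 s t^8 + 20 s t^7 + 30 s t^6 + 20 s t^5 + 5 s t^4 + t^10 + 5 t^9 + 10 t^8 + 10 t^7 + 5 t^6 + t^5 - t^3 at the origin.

The Hessian of f at 0 is [[0, 0], [0, 0]] with rank 0, so corank 2. A Groebner basis of the Jacobian ideal J(f) in C{s,t} is {s^4 + 4*s^3*t, t^2}; counting standard monomials gives mu = 8. Corank 2; j^3 = -t^3 is a perfect cube, so E-series; the 5-jet and mu = 8 give E_8.

E8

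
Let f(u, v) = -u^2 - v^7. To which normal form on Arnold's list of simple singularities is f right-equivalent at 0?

The Hessian of f at 0 has rank 1. Corank 1: A-series; mu = 6 gives A_6.

A_6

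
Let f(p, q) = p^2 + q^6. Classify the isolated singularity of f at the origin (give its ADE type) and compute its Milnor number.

Type A_{5}, Milnor number mu = 5.

The Hessian of f at 0 has rank 1. Corank 1: A-series; mu = 5 gives A_5.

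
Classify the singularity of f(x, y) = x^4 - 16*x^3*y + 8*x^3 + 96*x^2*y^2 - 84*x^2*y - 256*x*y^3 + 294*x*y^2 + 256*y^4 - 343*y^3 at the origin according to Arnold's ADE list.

E_6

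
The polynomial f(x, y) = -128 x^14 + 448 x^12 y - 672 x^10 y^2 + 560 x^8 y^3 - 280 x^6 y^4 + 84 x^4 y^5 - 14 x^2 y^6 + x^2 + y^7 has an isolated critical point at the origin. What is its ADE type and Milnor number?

Type A_{6}, Milnor number mu = 6.

The Hessian of f at 0 is [[2, 0], [0, 0]] with rank 1, so corank 1. A Groebner basis of the Jacobian ideal J(f) in C{x,y} is {y^6, x}; counting standard monomials gives mu = 6. Corank 1: A-series; mu = 6 gives A_6.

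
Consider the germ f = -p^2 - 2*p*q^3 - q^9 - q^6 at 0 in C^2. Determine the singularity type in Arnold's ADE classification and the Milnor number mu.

Type A_8, Milnor number mu = 8.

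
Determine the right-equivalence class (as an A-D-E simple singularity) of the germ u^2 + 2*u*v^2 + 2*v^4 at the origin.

A_{3}

The Hessian of f at 0 has rank 1. Corank 1: A-series; mu = 3 gives A_3.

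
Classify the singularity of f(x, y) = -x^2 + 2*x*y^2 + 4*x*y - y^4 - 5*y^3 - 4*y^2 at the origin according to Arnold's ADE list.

A_2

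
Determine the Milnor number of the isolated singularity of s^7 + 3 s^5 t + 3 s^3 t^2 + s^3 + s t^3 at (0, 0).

7

The Hessian of f at 0 is [[0, 0], [0, 0]] with rank 0, so corank 2. A Groebner basis of the Jacobian ideal J(f) in C{s,t} is {s^3, s*t^2, 3*s^2 + t^3}; counting standard monomials gives mu = 7. Corank 2; j^3 = s^3 is a perfect cube, so E-series; the 4-jet and mu = 7 give E_7.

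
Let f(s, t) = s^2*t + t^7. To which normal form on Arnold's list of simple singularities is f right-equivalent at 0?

D8

The Hessian of f at 0 is [[0, 0], [0, 0]] with rank 0, so corank 2. A Groebner basis of the Jacobian ideal J(f) in C{s,t} is {s^2/7 + t^6, s^3, s*t}; counting standard monomials gives mu = 8. Corank 2; j^3 = s^2*t has shape L^2 M (L != M), so D-series; mu = 8 gives D_8.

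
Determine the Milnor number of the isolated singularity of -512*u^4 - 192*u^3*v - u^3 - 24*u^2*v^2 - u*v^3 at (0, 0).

7

The Hessian of f at 0 has rank 0. Corank 2; j^3 = -u^3 is a perfect cube, so E-series; the 4-jet and mu = 7 give E_7.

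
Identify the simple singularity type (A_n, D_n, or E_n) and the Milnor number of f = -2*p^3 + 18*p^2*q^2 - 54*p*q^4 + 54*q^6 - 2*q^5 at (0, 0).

Type E8, Milnor number mu = 8.

The Hessian of f at 0 is [[0, 0], [0, 0]] with rank 0, so corank 2. A Groebner basis of the Jacobian ideal J(f) in C{p,q} is {q^4, p^3, -p^2/6 + p*q^2}; counting standard monomials gives mu = 8. Corank 2; j^3 = -2*p^3 is a perfect cube, so E-series; the 5-jet and mu = 8 give E_8.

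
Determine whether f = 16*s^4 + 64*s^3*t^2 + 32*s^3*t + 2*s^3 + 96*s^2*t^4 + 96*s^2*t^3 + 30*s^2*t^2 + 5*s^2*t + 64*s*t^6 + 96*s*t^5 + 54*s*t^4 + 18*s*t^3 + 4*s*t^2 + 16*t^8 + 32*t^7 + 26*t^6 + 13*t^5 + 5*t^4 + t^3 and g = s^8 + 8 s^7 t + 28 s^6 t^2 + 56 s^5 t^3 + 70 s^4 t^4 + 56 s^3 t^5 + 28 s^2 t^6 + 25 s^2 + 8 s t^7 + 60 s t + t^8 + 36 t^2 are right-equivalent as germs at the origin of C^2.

The Hessian of f at 0 has rank 0. Corank 2; j^3 = (s + t)^2*(2*s + t) has shape L^2 M (L != M), so D-series; mu = 5 gives D_5. The Hessian of g at 0 has rank 1. Corank 1: A-series; mu = 7 gives A_7. f is D_5 but g is A_7, hence not right-equivalent.

No.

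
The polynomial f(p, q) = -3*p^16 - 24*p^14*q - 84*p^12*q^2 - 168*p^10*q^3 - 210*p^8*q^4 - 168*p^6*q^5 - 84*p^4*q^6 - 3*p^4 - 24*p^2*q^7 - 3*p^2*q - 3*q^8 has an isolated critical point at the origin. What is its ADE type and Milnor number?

Type D_{9}, Milnor number mu = 9.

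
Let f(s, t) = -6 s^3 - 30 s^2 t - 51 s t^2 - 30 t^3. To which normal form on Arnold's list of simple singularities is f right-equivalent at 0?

The Hessian of f at 0 has rank 0. Corank 2; j^3 = -3*(s + 2*t)*(2*s^2 + 6*s*t + 5*t^2) splits into three distinct lines over C (the quadratic factor has nonzero discriminant), so D_4.

D4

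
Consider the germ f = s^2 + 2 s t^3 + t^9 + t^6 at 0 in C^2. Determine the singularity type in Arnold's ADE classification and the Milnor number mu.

The Hessian of f at 0 has rank 1. Corank 1: A-series; mu = 8 gives A_8.

Type A_8, Milnor number mu = 8.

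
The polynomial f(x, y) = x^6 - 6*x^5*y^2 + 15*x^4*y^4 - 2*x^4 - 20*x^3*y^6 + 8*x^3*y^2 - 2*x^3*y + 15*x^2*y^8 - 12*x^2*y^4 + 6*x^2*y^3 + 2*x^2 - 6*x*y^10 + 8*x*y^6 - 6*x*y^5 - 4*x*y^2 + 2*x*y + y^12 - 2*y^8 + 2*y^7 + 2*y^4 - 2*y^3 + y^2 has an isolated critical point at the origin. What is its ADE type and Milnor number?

The Hessian of f at 0 is [[4, 2], [2, 2]] with rank 2, so corank 0. A Groebner basis of the Jacobian ideal J(f) in C{x,y} is {x, y}; counting standard monomials gives mu = 1. Corank 0: nondegenerate Morse point, so A_1.

Type A_{1}, Milnor number mu = 1.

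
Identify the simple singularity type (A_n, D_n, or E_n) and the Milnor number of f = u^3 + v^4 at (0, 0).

The Hessian of f at 0 is [[0, 0], [0, 0]] with rank 0, so corank 2. A Groebner basis of the Jacobian ideal J(f) in C{u,v} is {v^3, u^2}; counting standard monomials gives mu = 6. Corank 2; j^3 = u^3 is a perfect cube, so E-series; the 4-jet and mu = 6 give E_6.

Type E_{6}, Milnor number mu = 6.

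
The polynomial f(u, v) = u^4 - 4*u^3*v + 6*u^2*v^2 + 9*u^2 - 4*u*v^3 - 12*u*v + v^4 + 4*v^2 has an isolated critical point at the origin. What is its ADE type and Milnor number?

The Hessian of f at 0 has rank 1. Corank 1: A-series; mu = 3 gives A_3.

Type A_3, Milnor number mu = 3.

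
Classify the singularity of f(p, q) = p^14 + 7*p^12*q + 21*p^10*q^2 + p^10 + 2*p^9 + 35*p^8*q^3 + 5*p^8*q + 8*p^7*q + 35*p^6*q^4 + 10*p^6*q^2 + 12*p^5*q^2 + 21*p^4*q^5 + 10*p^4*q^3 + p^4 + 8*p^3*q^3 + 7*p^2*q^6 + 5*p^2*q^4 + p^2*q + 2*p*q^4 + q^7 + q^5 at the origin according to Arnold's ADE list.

The Hessian of f at 0 has rank 0. Corank 2; j^3 = p^2*q has shape L^2 M (L != M), so D-series; mu = 6 gives D_6.

D_6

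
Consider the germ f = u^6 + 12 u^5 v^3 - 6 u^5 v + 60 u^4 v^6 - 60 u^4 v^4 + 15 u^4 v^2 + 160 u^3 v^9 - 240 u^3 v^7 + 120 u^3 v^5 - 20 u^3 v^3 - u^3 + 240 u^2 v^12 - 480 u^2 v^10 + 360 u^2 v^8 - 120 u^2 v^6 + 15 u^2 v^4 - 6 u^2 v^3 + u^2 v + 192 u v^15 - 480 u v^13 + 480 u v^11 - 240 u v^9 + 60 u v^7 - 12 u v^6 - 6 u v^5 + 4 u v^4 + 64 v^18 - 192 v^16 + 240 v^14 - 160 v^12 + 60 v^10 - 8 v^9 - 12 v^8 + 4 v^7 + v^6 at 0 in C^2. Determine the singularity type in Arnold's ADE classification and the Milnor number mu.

Type D7, Milnor number mu = 7.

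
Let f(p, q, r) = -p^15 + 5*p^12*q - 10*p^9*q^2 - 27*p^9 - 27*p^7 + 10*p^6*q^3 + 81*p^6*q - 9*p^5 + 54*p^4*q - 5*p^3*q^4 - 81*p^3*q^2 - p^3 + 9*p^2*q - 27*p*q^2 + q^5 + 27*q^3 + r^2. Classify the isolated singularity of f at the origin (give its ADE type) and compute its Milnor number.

Type E_{8}, Milnor number mu = 8.

The Hessian of f at 0 has rank 1. Corank 2; j^3 = -(p - 3*q)^3 is a perfect cube, so E-series; the 5-jet and mu = 8 give E_8.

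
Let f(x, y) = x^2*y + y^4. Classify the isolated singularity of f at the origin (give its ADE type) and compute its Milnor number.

Type D_5, Milnor number mu = 5.

The Hessian of f at 0 has rank 0. Corank 2; j^3 = x^2*y has shape L^2 M (L != M), so D-series; mu = 5 gives D_5.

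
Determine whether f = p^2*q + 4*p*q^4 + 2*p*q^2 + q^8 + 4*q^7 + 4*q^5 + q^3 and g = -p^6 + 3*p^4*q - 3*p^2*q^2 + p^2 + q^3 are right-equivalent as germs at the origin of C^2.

The Hessian of f at 0 is [[0, 0], [0, 0]] with rank 0, so corank 2. A Groebner basis of the Jacobian ideal J(f) in C{p,q} is {p^2*q^2 - 2*p^2*q - p^2 - 4*p*q^2 - 3*p*q/2 - 2*q^3 - q^2/2, p^2*q + p^2/2 + p*q^3 + 2*p*q^2 + p*q/2 + q^3, p*q/2 + q^4 + q^2/2, p^3 + 3*p^2*q + 3*p*q^2 + q^3}; counting standard monomials gives mu = 9. Corank 2; j^3 = q*(p + q)^2 has shape L^2 M (L != M), so D-series; mu = 9 gives D_9. The Hessian of g at 0 is [[2, 0], [0, 0]] with rank 1, so corank 1. A Groebner basis of the Jacobian ideal J(g) in C{p,q} is {q^2, p}; counting standard monomials gives mu = 2. Corank 1: A-series; mu = 2 gives A_2. f is D_9 but g is A_2, hence not right-equivalent.

No.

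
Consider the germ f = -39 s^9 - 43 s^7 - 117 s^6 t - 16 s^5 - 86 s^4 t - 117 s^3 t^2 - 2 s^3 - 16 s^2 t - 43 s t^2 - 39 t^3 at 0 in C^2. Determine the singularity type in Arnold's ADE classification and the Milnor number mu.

The Hessian of f at 0 is [[0, 0], [0, 0]] with rank 0, so corank 2. A Groebner basis of the Jacobian ideal J(f) in C{s,t} is {t^3, s^2 - 23*t^2/2, s*t + 7*t^2/2}; counting standard monomials gives mu = 4. Corank 2; j^3 = -(s + 3*t)*(2*s^2 + 10*s*t + 13*t^2) splits into three distinct lines over C (the quadratic factor has nonzero discriminant), so D_4.

Type D_{4}, Milnor number mu = 4.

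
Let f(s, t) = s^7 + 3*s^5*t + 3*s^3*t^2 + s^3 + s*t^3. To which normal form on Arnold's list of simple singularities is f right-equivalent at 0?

The Hessian of f at 0 has rank 0. Corank 2; j^3 = s^3 is a perfect cube, so E-series; the 4-jet and mu = 7 give E_7.

E_{7}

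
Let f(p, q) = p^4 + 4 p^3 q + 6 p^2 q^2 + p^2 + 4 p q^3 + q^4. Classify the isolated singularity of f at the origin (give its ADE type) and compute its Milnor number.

Type A_3, Milnor number mu = 3.

The Hessian of f at 0 has rank 1. Corank 1: A-series; mu = 3 gives A_3.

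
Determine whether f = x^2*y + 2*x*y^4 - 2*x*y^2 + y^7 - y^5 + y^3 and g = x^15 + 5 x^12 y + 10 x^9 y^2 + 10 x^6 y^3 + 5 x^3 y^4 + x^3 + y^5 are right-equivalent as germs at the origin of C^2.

No.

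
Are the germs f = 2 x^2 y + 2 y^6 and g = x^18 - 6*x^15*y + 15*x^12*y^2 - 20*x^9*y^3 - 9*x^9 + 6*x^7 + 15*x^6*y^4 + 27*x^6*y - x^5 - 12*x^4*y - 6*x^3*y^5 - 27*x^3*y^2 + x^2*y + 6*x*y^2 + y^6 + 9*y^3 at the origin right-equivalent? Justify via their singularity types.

The Hessian of f at 0 has rank 0. Corank 2; j^3 = 2*x^2*y has shape L^2 M (L != M), so D-series; mu = 7 gives D_7. The Hessian of g at 0 has rank 0. Corank 2; j^3 = y*(x + 3*y)^2 has shape L^2 M (L != M), so D-series; mu = 7 gives D_7. Both have type D_7, hence right-equivalent.

Yes.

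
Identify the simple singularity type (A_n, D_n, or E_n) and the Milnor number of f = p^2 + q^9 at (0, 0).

Type A8, Milnor number mu = 8.

The Hessian of f at 0 is [[2, 0], [0, 0]] with rank 1, so corank 1. A Groebner basis of the Jacobian ideal J(f) in C{p,q} is {q^8, p}; counting standard monomials gives mu = 8. Corank 1: A-series; mu = 8 gives A_8.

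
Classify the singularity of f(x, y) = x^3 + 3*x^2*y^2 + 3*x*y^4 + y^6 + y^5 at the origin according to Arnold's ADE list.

E_{8}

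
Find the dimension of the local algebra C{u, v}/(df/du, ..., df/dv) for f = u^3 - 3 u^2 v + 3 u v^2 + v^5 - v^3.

8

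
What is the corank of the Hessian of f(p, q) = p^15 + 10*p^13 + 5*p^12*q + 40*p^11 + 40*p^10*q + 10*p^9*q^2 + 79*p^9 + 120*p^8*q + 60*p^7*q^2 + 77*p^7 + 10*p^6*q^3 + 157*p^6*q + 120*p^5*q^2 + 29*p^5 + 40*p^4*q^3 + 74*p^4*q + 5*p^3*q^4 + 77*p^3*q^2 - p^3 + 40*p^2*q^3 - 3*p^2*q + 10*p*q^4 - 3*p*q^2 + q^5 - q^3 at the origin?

2

Hessian at 0 has rank 0.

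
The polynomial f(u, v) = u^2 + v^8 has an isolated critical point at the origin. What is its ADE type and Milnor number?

Type A_{7}, Milnor number mu = 7.

The Hessian of f at 0 is [[2, 0], [0, 0]] with rank 1, so corank 1. A Groebner basis of the Jacobian ideal J(f) in C{u,v} is {v^7, u}; counting standard monomials gives mu = 7. Corank 1: A-series; mu = 7 gives A_7.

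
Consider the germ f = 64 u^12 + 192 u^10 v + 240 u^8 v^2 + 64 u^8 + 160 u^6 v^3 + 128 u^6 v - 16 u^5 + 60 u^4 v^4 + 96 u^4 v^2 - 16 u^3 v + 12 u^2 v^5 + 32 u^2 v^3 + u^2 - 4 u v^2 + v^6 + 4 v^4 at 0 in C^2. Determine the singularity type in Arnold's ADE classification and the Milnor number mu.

The Hessian of f at 0 has rank 1. Corank 1: A-series; mu = 5 gives A_5.

Type A_{5}, Milnor number mu = 5.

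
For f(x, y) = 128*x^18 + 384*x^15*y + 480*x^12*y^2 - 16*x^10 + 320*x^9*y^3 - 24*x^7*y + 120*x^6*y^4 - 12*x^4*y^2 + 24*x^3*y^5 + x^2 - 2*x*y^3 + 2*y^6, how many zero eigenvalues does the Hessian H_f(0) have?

Hessian at 0 has rank 1.

1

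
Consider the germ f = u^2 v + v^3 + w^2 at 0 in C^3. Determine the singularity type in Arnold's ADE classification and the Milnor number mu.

Type D_4, Milnor number mu = 4.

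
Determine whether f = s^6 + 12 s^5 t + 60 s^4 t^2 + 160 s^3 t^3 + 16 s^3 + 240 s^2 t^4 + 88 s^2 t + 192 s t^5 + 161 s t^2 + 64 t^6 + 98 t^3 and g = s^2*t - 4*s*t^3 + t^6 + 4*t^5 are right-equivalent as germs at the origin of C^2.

Yes.

The Hessian of f at 0 is [[0, 0], [0, 0]] with rank 0, so corank 2. A Groebner basis of the Jacobian ideal J(f) in C{s,t} is {-2048*s*t/3 + t^5 - 3584*t^2/3, s*t^2 + 7*t^3/4, s^2 + 15*s*t/4 + 7*t^2/2}; counting standard monomials gives mu = 7. Corank 2; j^3 = (s + 2*t)*(4*s + 7*t)^2 has shape L^2 M (L != M), so D-series; mu = 7 gives D_7. The Hessian of g at 0 is [[0, 0], [0, 0]] with rank 0, so corank 2. A Groebner basis of the Jacobian ideal J(g) in C{s,t} is {s^3, s^2*t + 2*s^2/3 - 4*s*t^2/3, -s*t/2 + t^3}; counting standard monomials gives mu = 7. Corank 2; j^3 = s^2*t has shape L^2 M (L != M), so D-series; mu = 7 gives D_7. Both have type D_7, hence right-equivalent.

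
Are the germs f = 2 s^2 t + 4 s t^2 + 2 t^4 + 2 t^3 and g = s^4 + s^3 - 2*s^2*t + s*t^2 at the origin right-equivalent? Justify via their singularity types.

The Hessian of f at 0 is [[0, 0], [0, 0]] with rank 0, so corank 2. A Groebner basis of the Jacobian ideal J(f) in C{s,t} is {s^3 - s^2/4 + t^2/4, s^2/4 + t^3 - t^2/4, s*t + t^2}; counting standard monomials gives mu = 5. Corank 2; j^3 = 2*t*(s + t)^2 has shape L^2 M (L != M), so D-series; mu = 5 gives D_5. The Hessian of g at 0 is [[0, 0], [0, 0]] with rank 0, so corank 2. A Groebner basis of the Jacobian ideal J(g) in C{s,t} is {s*t^2 - s*t/4 + t^2/4, -s*t/4 + t^3 + t^2/4, s^2 - s*t}; counting standard monomials gives mu = 5. Corank 2; j^3 = s*(s - t)^2 has shape L^2 M (L != M), so D-series; mu = 5 gives D_5. Both have type D_5, hence right-equivalent.

Yes.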